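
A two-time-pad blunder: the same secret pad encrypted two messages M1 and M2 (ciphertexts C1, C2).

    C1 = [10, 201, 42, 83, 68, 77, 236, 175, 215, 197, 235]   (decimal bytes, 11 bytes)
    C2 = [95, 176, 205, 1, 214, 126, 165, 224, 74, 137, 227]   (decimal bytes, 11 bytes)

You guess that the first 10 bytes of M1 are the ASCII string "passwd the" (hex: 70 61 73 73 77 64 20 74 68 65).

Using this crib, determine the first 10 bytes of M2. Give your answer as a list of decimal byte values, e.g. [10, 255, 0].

[37, 24, 148, 33, 229, 87, 105, 59, 245, 41]

First, C1 ⊕ C2 = (M1 ⊕ K) ⊕ (M2 ⊕ K) = M1 ⊕ M2, so the key drops out. Then M2 = (M1 ⊕ M2) ⊕ M1 over the first 10 bytes.
byte 0: (0a ⊕ 5f) ⊕ 70 = 55 ⊕ 70 = 25
byte 1: (c9 ⊕ b0) ⊕ 61 = 79 ⊕ 61 = 18
byte 2: (2a ⊕ cd) ⊕ 73 = e7 ⊕ 73 = 94
byte 3: (53 ⊕ 01) ⊕ 73 = 52 ⊕ 73 = 21
byte 4: (44 ⊕ d6) ⊕ 77 = 92 ⊕ 77 = e5
byte 5: (4d ⊕ 7e) ⊕ 64 = 33 ⊕ 64 = 57
byte 6: (ec ⊕ a5) ⊕ 20 = 49 ⊕ 20 = 69
byte 7: (af ⊕ e0) ⊕ 74 = 4f ⊕ 74 = 3b
byte 8: (d7 ⊕ 4a) ⊕ 68 = 9d ⊕ 68 = f5
byte 9: (c5 ⊕ 89) ⊕ 65 = 4c ⊕ 65 = 29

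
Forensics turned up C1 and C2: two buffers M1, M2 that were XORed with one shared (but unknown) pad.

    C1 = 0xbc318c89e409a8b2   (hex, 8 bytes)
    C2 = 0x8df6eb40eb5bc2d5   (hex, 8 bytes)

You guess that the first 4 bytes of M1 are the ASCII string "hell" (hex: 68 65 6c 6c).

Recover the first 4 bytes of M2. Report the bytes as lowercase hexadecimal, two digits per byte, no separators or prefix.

59a20ba5

First, C1 ⊕ C2 = (M1 ⊕ K) ⊕ (M2 ⊕ K) = M1 ⊕ M2, so the key drops out. Then M2 = (M1 ⊕ M2) ⊕ M1 over the first 4 bytes.
byte 0: (bc XOR 8d) XOR 68 = 31 XOR 68 = 59
byte 1: (31 XOR f6) XOR 65 = c7 XOR 65 = a2
byte 2: (8c XOR eb) XOR 6c = 67 XOR 6c = 0b
byte 3: (89 XOR 40) XOR 6c = c9 XOR 6c = a5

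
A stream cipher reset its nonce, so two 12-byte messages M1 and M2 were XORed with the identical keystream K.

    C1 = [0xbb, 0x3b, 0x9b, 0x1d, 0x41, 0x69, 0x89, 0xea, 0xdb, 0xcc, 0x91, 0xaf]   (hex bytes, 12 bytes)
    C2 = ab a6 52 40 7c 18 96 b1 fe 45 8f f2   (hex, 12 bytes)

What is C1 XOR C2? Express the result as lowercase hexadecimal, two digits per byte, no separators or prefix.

109dc95d3d711f5b25891e5d

C1 ⊕ C2 = (M1 ⊕ K) ⊕ (M2 ⊕ K) = M1 ⊕ M2 — the shared key cancels under XOR.
bb ^ ab = 10
3b ^ a6 = 9d
9b ^ 52 = c9
1d ^ 40 = 5d
41 ^ 7c = 3d
69 ^ 18 = 71
89 ^ 96 = 1f
ea ^ b1 = 5b
db ^ fe = 25
cc ^ 45 = 89
91 ^ 8f = 1e
af ^ f2 = 5d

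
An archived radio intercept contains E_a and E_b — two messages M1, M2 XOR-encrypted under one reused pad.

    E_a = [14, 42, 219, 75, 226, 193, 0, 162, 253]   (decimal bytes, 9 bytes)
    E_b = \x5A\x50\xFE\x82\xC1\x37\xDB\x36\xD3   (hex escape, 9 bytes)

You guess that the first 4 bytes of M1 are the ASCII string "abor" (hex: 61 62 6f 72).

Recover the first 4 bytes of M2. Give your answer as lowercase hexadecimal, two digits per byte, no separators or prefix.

35184abb

First, E_a ⊕ E_b = (M1 ⊕ K) ⊕ (M2 ⊕ K) = M1 ⊕ M2, so the key drops out. Then M2 = (M1 ⊕ M2) ⊕ M1 over the first 4 bytes.
byte 0: (0e ⊕ 5a) ⊕ 61 = 54 ⊕ 61 = 35
byte 1: (2a ⊕ 50) ⊕ 62 = 7a ⊕ 62 = 18
byte 2: (db ⊕ fe) ⊕ 6f = 25 ⊕ 6f = 4a
byte 3: (4b ⊕ 82) ⊕ 72 = c9 ⊕ 72 = bb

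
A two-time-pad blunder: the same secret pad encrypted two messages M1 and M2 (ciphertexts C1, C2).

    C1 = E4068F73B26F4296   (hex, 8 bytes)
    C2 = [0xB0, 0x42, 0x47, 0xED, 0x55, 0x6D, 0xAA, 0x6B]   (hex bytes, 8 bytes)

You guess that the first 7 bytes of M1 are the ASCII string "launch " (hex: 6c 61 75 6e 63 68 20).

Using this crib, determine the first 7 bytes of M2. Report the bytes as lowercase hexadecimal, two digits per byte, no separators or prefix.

First, C1 ⊕ C2 = (M1 ⊕ K) ⊕ (M2 ⊕ K) = M1 ⊕ M2, so the key drops out. Then M2 = (M1 ⊕ M2) ⊕ M1 over the first 7 bytes.
byte 0: (e4 ⊕ b0) ⊕ 6c = 54 ⊕ 6c = 38
byte 1: (06 ⊕ 42) ⊕ 61 = 44 ⊕ 61 = 25
byte 2: (8f ⊕ 47) ⊕ 75 = c8 ⊕ 75 = bd
byte 3: (73 ⊕ ed) ⊕ 6e = 9e ⊕ 6e = f0
byte 4: (b2 ⊕ 55) ⊕ 63 = e7 ⊕ 63 = 84
byte 5: (6f ⊕ 6d) ⊕ 68 = 02 ⊕ 68 = 6a
byte 6: (42 ⊕ aa) ⊕ 20 = e8 ⊕ 20 = c8

3825bdf0846ac8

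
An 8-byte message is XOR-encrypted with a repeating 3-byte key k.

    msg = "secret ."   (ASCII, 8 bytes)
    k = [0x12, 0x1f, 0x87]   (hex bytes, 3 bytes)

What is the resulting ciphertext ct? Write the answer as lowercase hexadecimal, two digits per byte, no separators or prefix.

The 3-byte key repeats, so the effective keystream is 12 1f 87 12 1f 87 12 1f.
byte 0: 115 ⊕  18 =  97
byte 1: 101 ⊕  31 = 122
byte 2:  99 ⊕ 135 = 228
byte 3: 114 ⊕  18 =  96
byte 4: 101 ⊕  31 = 122
byte 5: 116 ⊕ 135 = 243
byte 6:  32 ⊕  18 =  50
byte 7:  46 ⊕  31 =  49

617ae4607af33231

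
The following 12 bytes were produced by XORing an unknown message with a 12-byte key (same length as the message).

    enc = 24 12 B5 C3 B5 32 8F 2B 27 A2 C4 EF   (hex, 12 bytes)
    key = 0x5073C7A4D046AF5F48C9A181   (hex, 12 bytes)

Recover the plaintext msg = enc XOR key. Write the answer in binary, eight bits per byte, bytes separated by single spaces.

01110100 01100001 01110010 01100111 01100101 01110100 00100000 01110100 01101111 01101011 01100101 01101110

byte 0: 24 ⊕ 50 = 74
byte 1: 12 ⊕ 73 = 61
byte 2: b5 ⊕ c7 = 72
byte 3: c3 ⊕ a4 = 67
byte 4: b5 ⊕ d0 = 65
byte 5: 32 ⊕ 46 = 74
byte 6: 8f ⊕ af = 20
byte 7: 2b ⊕ 5f = 74
byte 8: 27 ⊕ 48 = 6f
byte 9: a2 ⊕ c9 = 6b
byte 10: c4 ⊕ a1 = 65
byte 11: ef ⊕ 81 = 6e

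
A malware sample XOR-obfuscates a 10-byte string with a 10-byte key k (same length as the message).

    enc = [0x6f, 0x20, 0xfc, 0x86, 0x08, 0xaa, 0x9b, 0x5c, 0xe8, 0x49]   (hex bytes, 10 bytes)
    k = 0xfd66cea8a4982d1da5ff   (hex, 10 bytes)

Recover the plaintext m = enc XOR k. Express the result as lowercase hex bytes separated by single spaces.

92 46 32 2e ac 32 b6 41 4d b6

6f ⊕ fd = 92
20 ⊕ 66 = 46
fc ⊕ ce = 32
86 ⊕ a8 = 2e
08 ⊕ a4 = ac
aa ⊕ 98 = 32
9b ⊕ 2d = b6
5c ⊕ 1d = 41
e8 ⊕ a5 = 4d
49 ⊕ ff = b6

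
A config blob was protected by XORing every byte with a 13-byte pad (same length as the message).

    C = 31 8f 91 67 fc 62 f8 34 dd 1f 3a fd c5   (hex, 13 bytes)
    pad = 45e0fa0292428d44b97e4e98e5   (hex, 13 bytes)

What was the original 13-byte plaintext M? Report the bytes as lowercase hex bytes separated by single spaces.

31 ⊕ 45 = 74
8f ⊕ e0 = 6f
91 ⊕ fa = 6b
67 ⊕ 02 = 65
fc ⊕ 92 = 6e
62 ⊕ 42 = 20
f8 ⊕ 8d = 75
34 ⊕ 44 = 70
dd ⊕ b9 = 64
1f ⊕ 7e = 61
3a ⊕ 4e = 74
fd ⊕ 98 = 65
c5 ⊕ e5 = 20

74 6f 6b 65 6e 20 75 70 64 61 74 65 20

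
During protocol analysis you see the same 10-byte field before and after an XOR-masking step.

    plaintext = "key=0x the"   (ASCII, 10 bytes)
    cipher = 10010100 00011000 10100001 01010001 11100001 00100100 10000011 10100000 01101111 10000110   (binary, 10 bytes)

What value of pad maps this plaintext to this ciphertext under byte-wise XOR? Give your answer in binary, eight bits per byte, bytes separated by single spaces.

11111111 01111101 11011000 01101100 11010001 01011100 10100011 11010100 00000111 11100011

Since cipher = plaintext ⊕ pad, XORing both sides with plaintext gives pad = plaintext ⊕ cipher.
107 ^ 148 = 255
101 ^  24 = 125
121 ^ 161 = 216
 61 ^  81 = 108
 48 ^ 225 = 209
120 ^  36 =  92
 32 ^ 131 = 163
116 ^ 160 = 212
104 ^ 111 =   7
101 ^ 134 = 227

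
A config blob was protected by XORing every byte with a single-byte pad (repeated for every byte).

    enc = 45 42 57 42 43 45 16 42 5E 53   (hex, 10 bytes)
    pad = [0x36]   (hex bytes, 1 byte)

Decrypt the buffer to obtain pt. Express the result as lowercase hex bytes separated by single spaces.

73 74 61 74 75 73 20 74 68 65

The 1-byte key repeats, so the effective keystream is 36 36 36 36 36 36 36 36 36 36.
byte 0: 45 XOR 36 = 73
byte 1: 42 XOR 36 = 74
byte 2: 57 XOR 36 = 61
byte 3: 42 XOR 36 = 74
byte 4: 43 XOR 36 = 75
byte 5: 45 XOR 36 = 73
byte 6: 16 XOR 36 = 20
byte 7: 42 XOR 36 = 74
byte 8: 5e XOR 36 = 68
byte 9: 53 XOR 36 = 65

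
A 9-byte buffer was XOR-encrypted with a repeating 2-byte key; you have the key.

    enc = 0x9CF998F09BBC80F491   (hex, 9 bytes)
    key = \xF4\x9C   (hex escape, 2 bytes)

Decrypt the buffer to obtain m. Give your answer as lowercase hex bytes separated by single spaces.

The 2-byte key repeats, so the effective keystream is f4 9c f4 9c f4 9c f4 9c f4.
byte 0: 156 XOR 244 = 104
byte 1: 249 XOR 156 = 101
byte 2: 152 XOR 244 = 108
byte 3: 240 XOR 156 = 108
byte 4: 155 XOR 244 = 111
byte 5: 188 XOR 156 =  32
byte 6: 128 XOR 244 = 116
byte 7: 244 XOR 156 = 104
byte 8: 145 XOR 244 = 101

68 65 6c 6c 6f 20 74 68 65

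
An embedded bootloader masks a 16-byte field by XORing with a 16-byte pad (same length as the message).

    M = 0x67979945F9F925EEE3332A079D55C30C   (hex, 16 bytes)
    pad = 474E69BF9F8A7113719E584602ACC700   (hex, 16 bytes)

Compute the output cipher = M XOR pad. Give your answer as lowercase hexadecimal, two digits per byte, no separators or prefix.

20d9f0fa667354fd92ad72419ff9040c

67 ^ 47 = 20
97 ^ 4e = d9
99 ^ 69 = f0
45 ^ bf = fa
f9 ^ 9f = 66
f9 ^ 8a = 73
25 ^ 71 = 54
ee ^ 13 = fd
e3 ^ 71 = 92
33 ^ 9e = ad
2a ^ 58 = 72
07 ^ 46 = 41
9d ^ 02 = 9f
55 ^ ac = f9
c3 ^ c7 = 04
0c ^ 00 = 0c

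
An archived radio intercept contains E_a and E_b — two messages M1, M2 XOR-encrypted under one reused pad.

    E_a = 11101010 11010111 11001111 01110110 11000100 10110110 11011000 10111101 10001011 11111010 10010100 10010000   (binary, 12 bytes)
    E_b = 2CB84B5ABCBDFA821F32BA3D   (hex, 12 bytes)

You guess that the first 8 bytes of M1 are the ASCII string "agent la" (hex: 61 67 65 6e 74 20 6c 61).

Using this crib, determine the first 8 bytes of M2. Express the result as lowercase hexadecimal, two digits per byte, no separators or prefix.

a708e1420c2b4e5e

First, E_a ⊕ E_b = (M1 ⊕ K) ⊕ (M2 ⊕ K) = M1 ⊕ M2, so the key drops out. Then M2 = (M1 ⊕ M2) ⊕ M1 over the first 8 bytes.
byte 0: (ea ⊕ 2c) ⊕ 61 = c6 ⊕ 61 = a7
byte 1: (d7 ⊕ b8) ⊕ 67 = 6f ⊕ 67 = 08
byte 2: (cf ⊕ 4b) ⊕ 65 = 84 ⊕ 65 = e1
byte 3: (76 ⊕ 5a) ⊕ 6e = 2c ⊕ 6e = 42
byte 4: (c4 ⊕ bc) ⊕ 74 = 78 ⊕ 74 = 0c
byte 5: (b6 ⊕ bd) ⊕ 20 = 0b ⊕ 20 = 2b
byte 6: (d8 ⊕ fa) ⊕ 6c = 22 ⊕ 6c = 4e
byte 7: (bd ⊕ 82) ⊕ 61 = 3f ⊕ 61 = 5e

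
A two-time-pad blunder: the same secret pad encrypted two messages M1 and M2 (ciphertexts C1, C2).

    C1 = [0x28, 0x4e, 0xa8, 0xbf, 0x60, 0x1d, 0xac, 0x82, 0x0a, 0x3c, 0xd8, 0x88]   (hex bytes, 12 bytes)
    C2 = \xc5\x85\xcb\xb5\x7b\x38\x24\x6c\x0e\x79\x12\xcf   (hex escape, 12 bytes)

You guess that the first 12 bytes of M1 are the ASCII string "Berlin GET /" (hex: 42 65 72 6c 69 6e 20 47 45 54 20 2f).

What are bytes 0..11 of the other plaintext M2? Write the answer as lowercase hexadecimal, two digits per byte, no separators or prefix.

afae1166724ba8a94111ea68

First, C1 ⊕ C2 = (M1 ⊕ K) ⊕ (M2 ⊕ K) = M1 ⊕ M2, so the key drops out. Then M2 = (M1 ⊕ M2) ⊕ M1 over the first 12 bytes.
byte 0: (28 ^ c5) ^ 42 = ed ^ 42 = af
byte 1: (4e ^ 85) ^ 65 = cb ^ 65 = ae
byte 2: (a8 ^ cb) ^ 72 = 63 ^ 72 = 11
byte 3: (bf ^ b5) ^ 6c = 0a ^ 6c = 66
byte 4: (60 ^ 7b) ^ 69 = 1b ^ 69 = 72
byte 5: (1d ^ 38) ^ 6e = 25 ^ 6e = 4b
byte 6: (ac ^ 24) ^ 20 = 88 ^ 20 = a8
byte 7: (82 ^ 6c) ^ 47 = ee ^ 47 = a9
byte 8: (0a ^ 0e) ^ 45 = 04 ^ 45 = 41
byte 9: (3c ^ 79) ^ 54 = 45 ^ 54 = 11
byte 10: (d8 ^ 12) ^ 20 = ca ^ 20 = ea
byte 11: (88 ^ cf) ^ 2f = 47 ^ 2f = 68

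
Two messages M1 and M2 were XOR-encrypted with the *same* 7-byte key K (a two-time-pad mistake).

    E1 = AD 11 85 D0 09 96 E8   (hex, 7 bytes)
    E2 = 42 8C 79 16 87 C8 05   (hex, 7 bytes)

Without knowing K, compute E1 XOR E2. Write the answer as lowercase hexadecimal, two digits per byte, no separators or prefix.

E1 ⊕ E2 = (M1 ⊕ K) ⊕ (M2 ⊕ K) = M1 ⊕ M2 — the shared key cancels under XOR.
10101101 ⊕ 01000010 = 11101111
00010001 ⊕ 10001100 = 10011101
10000101 ⊕ 01111001 = 11111100
11010000 ⊕ 00010110 = 11000110
00001001 ⊕ 10000111 = 10001110
10010110 ⊕ 11001000 = 01011110
11101000 ⊕ 00000101 = 11101101

ef9dfcc68e5eed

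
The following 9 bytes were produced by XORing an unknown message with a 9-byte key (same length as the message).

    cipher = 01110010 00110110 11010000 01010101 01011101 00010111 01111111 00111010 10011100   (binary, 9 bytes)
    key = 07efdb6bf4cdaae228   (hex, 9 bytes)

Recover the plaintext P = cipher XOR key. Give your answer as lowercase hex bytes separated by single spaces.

XOR is its own inverse, so applying the key byte-wise gives the result directly.
byte 0: 01110010 ⊕ 00000111 = 01110101
byte 1: 00110110 ⊕ 11101111 = 11011001
byte 2: 11010000 ⊕ 11011011 = 00001011
byte 3: 01010101 ⊕ 01101011 = 00111110
byte 4: 01011101 ⊕ 11110100 = 10101001
byte 5: 00010111 ⊕ 11001101 = 11011010
byte 6: 01111111 ⊕ 10101010 = 11010101
byte 7: 00111010 ⊕ 11100010 = 11011000
byte 8: 10011100 ⊕ 00101000 = 10110100

75 d9 0b 3e a9 da d5 d8 b4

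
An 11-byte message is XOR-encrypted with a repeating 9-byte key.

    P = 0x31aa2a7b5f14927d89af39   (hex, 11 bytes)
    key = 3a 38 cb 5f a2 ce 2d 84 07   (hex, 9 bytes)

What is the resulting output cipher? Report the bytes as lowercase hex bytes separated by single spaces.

0b 92 e1 24 fd da bf f9 8e 95 01

The 9-byte key repeats, so the effective keystream is 3a 38 cb 5f a2 ce 2d 84 07 3a 38.
byte 0: 00110001 xor 00111010 = 00001011
byte 1: 10101010 xor 00111000 = 10010010
byte 2: 00101010 xor 11001011 = 11100001
byte 3: 01111011 xor 01011111 = 00100100
byte 4: 01011111 xor 10100010 = 11111101
byte 5: 00010100 xor 11001110 = 11011010
byte 6: 10010010 xor 00101101 = 10111111
byte 7: 01111101 xor 10000100 = 11111001
byte 8: 10001001 xor 00000111 = 10001110
byte 9: 10101111 xor 00111010 = 10010101
byte 10: 00111001 xor 00111000 = 00000001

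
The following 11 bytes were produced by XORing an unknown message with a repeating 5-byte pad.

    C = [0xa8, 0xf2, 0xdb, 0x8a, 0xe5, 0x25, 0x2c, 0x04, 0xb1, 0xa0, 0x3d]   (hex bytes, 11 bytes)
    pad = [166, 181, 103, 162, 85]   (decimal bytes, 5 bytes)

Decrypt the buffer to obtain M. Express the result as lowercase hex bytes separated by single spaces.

The 5-byte key repeats, so the effective keystream is a6 b5 67 a2 55 a6 b5 67 a2 55 a6.
byte 0: a8 xor a6 = 0e
byte 1: f2 xor b5 = 47
byte 2: db xor 67 = bc
byte 3: 8a xor a2 = 28
byte 4: e5 xor 55 = b0
byte 5: 25 xor a6 = 83
byte 6: 2c xor b5 = 99
byte 7: 04 xor 67 = 63
byte 8: b1 xor a2 = 13
byte 9: a0 xor 55 = f5
byte 10: 3d xor a6 = 9b

0e 47 bc 28 b0 83 99 63 13 f5 9b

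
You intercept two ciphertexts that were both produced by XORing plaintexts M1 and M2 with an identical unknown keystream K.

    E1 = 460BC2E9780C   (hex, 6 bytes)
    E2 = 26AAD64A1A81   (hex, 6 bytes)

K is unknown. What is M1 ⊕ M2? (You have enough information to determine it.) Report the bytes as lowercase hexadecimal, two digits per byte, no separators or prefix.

E1 ⊕ E2 = (M1 ⊕ K) ⊕ (M2 ⊕ K) = M1 ⊕ M2 — the shared key cancels under XOR.
46 xor 26 = 60
0b xor aa = a1
c2 xor d6 = 14
e9 xor 4a = a3
78 xor 1a = 62
0c xor 81 = 8d

60a114a3628d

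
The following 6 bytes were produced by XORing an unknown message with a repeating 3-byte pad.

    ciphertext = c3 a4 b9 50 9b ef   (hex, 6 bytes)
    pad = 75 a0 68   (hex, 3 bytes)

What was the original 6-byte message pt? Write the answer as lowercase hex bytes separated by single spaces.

The 3-byte key repeats, so the effective keystream is 75 a0 68 75 a0 68.
byte 0: c3 XOR 75 = b6
byte 1: a4 XOR a0 = 04
byte 2: b9 XOR 68 = d1
byte 3: 50 XOR 75 = 25
byte 4: 9b XOR a0 = 3b
byte 5: ef XOR 68 = 87

b6 04 d1 25 3b 87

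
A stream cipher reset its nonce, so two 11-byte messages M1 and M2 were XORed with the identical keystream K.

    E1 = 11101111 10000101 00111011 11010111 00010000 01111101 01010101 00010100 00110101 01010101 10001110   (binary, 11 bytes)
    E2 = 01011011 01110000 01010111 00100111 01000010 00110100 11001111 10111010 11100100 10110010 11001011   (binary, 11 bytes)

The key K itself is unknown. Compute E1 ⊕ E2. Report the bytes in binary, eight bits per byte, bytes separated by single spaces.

10110100 11110101 01101100 11110000 01010010 01001001 10011010 10101110 11010001 11100111 01000101

E1 ⊕ E2 = (M1 ⊕ K) ⊕ (M2 ⊕ K) = M1 ⊕ M2 — the shared key cancels under XOR.
byte 0: ef XOR 5b = b4
byte 1: 85 XOR 70 = f5
byte 2: 3b XOR 57 = 6c
byte 3: d7 XOR 27 = f0
byte 4: 10 XOR 42 = 52
byte 5: 7d XOR 34 = 49
byte 6: 55 XOR cf = 9a
byte 7: 14 XOR ba = ae
byte 8: 35 XOR e4 = d1
byte 9: 55 XOR b2 = e7
byte 10: 8e XOR cb = 45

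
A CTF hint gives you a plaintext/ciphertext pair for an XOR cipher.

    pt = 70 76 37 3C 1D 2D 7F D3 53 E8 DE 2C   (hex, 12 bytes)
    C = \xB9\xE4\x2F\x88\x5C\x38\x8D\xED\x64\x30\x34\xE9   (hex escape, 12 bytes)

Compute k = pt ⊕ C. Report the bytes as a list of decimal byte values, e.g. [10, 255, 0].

Since C = pt ⊕ k, XORing both sides with pt gives k = pt ⊕ C.
70 ^ b9 = c9
76 ^ e4 = 92
37 ^ 2f = 18
3c ^ 88 = b4
1d ^ 5c = 41
2d ^ 38 = 15
7f ^ 8d = f2
d3 ^ ed = 3e
53 ^ 64 = 37
e8 ^ 30 = d8
de ^ 34 = ea
2c ^ e9 = c5

[201, 146, 24, 180, 65, 21, 242, 62, 55, 216, 234, 197]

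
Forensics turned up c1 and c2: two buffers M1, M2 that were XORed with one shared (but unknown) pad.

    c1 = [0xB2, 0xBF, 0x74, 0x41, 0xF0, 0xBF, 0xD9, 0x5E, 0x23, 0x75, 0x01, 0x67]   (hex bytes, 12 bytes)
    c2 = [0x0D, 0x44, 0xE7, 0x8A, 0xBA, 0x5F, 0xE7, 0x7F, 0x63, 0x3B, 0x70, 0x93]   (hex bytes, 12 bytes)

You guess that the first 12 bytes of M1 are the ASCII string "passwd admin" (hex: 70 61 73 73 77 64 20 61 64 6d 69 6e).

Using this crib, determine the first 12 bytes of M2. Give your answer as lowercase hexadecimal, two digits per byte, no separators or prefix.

cf9ae0b83d841e402423189a

First, c1 ⊕ c2 = (M1 ⊕ K) ⊕ (M2 ⊕ K) = M1 ⊕ M2, so the key drops out. Then M2 = (M1 ⊕ M2) ⊕ M1 over the first 12 bytes.
byte 0: (b2 ^ 0d) ^ 70 = bf ^ 70 = cf
byte 1: (bf ^ 44) ^ 61 = fb ^ 61 = 9a
byte 2: (74 ^ e7) ^ 73 = 93 ^ 73 = e0
byte 3: (41 ^ 8a) ^ 73 = cb ^ 73 = b8
byte 4: (f0 ^ ba) ^ 77 = 4a ^ 77 = 3d
byte 5: (bf ^ 5f) ^ 64 = e0 ^ 64 = 84
byte 6: (d9 ^ e7) ^ 20 = 3e ^ 20 = 1e
byte 7: (5e ^ 7f) ^ 61 = 21 ^ 61 = 40
byte 8: (23 ^ 63) ^ 64 = 40 ^ 64 = 24
byte 9: (75 ^ 3b) ^ 6d = 4e ^ 6d = 23
byte 10: (01 ^ 70) ^ 69 = 71 ^ 69 = 18
byte 11: (67 ^ 93) ^ 6e = f4 ^ 6e = 9a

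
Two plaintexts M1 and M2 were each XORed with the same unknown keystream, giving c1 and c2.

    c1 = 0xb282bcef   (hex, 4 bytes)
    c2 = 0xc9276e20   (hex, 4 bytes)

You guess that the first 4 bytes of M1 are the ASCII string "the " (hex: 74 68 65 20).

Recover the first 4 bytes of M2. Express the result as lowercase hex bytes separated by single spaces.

0f cd b7 ef

First, c1 ⊕ c2 = (M1 ⊕ K) ⊕ (M2 ⊕ K) = M1 ⊕ M2, so the key drops out. Then M2 = (M1 ⊕ M2) ⊕ M1 over the first 4 bytes.
byte 0: (b2 XOR c9) XOR 74 = 7b XOR 74 = 0f
byte 1: (82 XOR 27) XOR 68 = a5 XOR 68 = cd
byte 2: (bc XOR 6e) XOR 65 = d2 XOR 65 = b7
byte 3: (ef XOR 20) XOR 20 = cf XOR 20 = ef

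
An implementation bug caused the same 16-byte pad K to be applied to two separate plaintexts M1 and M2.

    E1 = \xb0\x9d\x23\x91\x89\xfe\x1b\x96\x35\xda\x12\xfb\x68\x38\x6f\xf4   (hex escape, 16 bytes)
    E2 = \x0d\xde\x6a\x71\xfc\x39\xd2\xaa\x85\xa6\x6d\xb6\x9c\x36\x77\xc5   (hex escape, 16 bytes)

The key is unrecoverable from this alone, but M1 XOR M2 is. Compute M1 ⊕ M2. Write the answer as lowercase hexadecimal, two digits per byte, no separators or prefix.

E1 ⊕ E2 = (M1 ⊕ K) ⊕ (M2 ⊕ K) = M1 ⊕ M2 — the shared key cancels under XOR.
b0 XOR 0d = bd
9d XOR de = 43
23 XOR 6a = 49
91 XOR 71 = e0
89 XOR fc = 75
fe XOR 39 = c7
1b XOR d2 = c9
96 XOR aa = 3c
35 XOR 85 = b0
da XOR a6 = 7c
12 XOR 6d = 7f
fb XOR b6 = 4d
68 XOR 9c = f4
38 XOR 36 = 0e
6f XOR 77 = 18
f4 XOR c5 = 31

bd4349e075c7c93cb07c7f4df40e1831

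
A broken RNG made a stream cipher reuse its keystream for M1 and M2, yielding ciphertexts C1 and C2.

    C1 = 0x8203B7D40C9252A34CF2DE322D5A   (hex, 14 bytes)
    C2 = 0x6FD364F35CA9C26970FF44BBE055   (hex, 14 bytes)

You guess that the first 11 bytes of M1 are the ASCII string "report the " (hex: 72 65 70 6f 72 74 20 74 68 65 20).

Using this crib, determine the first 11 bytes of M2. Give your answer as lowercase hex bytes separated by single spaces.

First, C1 ⊕ C2 = (M1 ⊕ K) ⊕ (M2 ⊕ K) = M1 ⊕ M2, so the key drops out. Then M2 = (M1 ⊕ M2) ⊕ M1 over the first 11 bytes.
byte 0: (82 ^ 6f) ^ 72 = ed ^ 72 = 9f
byte 1: (03 ^ d3) ^ 65 = d0 ^ 65 = b5
byte 2: (b7 ^ 64) ^ 70 = d3 ^ 70 = a3
byte 3: (d4 ^ f3) ^ 6f = 27 ^ 6f = 48
byte 4: (0c ^ 5c) ^ 72 = 50 ^ 72 = 22
byte 5: (92 ^ a9) ^ 74 = 3b ^ 74 = 4f
byte 6: (52 ^ c2) ^ 20 = 90 ^ 20 = b0
byte 7: (a3 ^ 69) ^ 74 = ca ^ 74 = be
byte 8: (4c ^ 70) ^ 68 = 3c ^ 68 = 54
byte 9: (f2 ^ ff) ^ 65 = 0d ^ 65 = 68
byte 10: (de ^ 44) ^ 20 = 9a ^ 20 = ba

9f b5 a3 48 22 4f b0 be 54 68 ba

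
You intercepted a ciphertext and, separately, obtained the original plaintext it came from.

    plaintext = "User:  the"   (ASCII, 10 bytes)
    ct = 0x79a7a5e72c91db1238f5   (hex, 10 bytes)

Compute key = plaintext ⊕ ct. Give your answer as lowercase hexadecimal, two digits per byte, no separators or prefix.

Since ct = plaintext ⊕ key, XORing both sides with plaintext gives key = plaintext ⊕ ct.
55 XOR 79 = 2c
73 XOR a7 = d4
65 XOR a5 = c0
72 XOR e7 = 95
3a XOR 2c = 16
20 XOR 91 = b1
20 XOR db = fb
74 XOR 12 = 66
68 XOR 38 = 50
65 XOR f5 = 90

2cd4c09516b1fb665090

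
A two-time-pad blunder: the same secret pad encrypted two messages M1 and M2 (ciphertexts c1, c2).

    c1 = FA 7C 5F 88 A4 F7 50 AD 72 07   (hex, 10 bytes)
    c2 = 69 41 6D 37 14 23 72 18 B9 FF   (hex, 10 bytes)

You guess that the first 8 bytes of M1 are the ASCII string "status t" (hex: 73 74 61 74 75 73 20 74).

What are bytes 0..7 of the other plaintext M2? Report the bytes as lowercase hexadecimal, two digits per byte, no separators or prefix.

First, c1 ⊕ c2 = (M1 ⊕ K) ⊕ (M2 ⊕ K) = M1 ⊕ M2, so the key drops out. Then M2 = (M1 ⊕ M2) ⊕ M1 over the first 8 bytes.
byte 0: (fa xor 69) xor 73 = 93 xor 73 = e0
byte 1: (7c xor 41) xor 74 = 3d xor 74 = 49
byte 2: (5f xor 6d) xor 61 = 32 xor 61 = 53
byte 3: (88 xor 37) xor 74 = bf xor 74 = cb
byte 4: (a4 xor 14) xor 75 = b0 xor 75 = c5
byte 5: (f7 xor 23) xor 73 = d4 xor 73 = a7
byte 6: (50 xor 72) xor 20 = 22 xor 20 = 02
byte 7: (ad xor 18) xor 74 = b5 xor 74 = c1

e04953cbc5a702c1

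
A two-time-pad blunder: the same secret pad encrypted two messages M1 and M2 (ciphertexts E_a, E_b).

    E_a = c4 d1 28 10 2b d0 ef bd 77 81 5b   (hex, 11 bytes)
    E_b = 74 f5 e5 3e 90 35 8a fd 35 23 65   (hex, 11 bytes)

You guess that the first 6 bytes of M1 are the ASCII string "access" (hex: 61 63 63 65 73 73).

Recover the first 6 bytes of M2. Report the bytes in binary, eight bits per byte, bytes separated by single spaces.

First, E_a ⊕ E_b = (M1 ⊕ K) ⊕ (M2 ⊕ K) = M1 ⊕ M2, so the key drops out. Then M2 = (M1 ⊕ M2) ⊕ M1 over the first 6 bytes.
byte 0: (c4 ^ 74) ^ 61 = b0 ^ 61 = d1
byte 1: (d1 ^ f5) ^ 63 = 24 ^ 63 = 47
byte 2: (28 ^ e5) ^ 63 = cd ^ 63 = ae
byte 3: (10 ^ 3e) ^ 65 = 2e ^ 65 = 4b
byte 4: (2b ^ 90) ^ 73 = bb ^ 73 = c8
byte 5: (d0 ^ 35) ^ 73 = e5 ^ 73 = 96

11010001 01000111 10101110 01001011 11001000 10010110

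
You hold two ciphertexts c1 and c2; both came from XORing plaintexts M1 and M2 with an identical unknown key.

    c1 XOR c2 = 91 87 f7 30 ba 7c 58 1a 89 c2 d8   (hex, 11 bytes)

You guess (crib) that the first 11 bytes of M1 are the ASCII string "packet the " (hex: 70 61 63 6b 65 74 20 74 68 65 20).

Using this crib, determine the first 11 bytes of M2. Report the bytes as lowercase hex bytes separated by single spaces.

e1 e6 94 5b df 08 78 6e e1 a7 f8

Since c1 ⊕ c2 = M1 ⊕ M2, XORing with the guessed M1 bytes yields the corresponding M2 bytes: M2 = (c1 ⊕ c2) ⊕ M1.
145 ^ 112 = 225
135 ^  97 = 230
247 ^  99 = 148
 48 ^ 107 =  91
186 ^ 101 = 223
124 ^ 116 =   8
 88 ^  32 = 120
 26 ^ 116 = 110
137 ^ 104 = 225
194 ^ 101 = 167
216 ^  32 = 248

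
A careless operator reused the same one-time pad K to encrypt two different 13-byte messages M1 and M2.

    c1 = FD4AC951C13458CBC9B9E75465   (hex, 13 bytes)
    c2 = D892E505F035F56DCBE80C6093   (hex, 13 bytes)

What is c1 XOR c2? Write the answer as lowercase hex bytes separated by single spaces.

c1 ⊕ c2 = (M1 ⊕ K) ⊕ (M2 ⊕ K) = M1 ⊕ M2 — the shared key cancels under XOR.
11111101 ⊕ 11011000 = 00100101
01001010 ⊕ 10010010 = 11011000
11001001 ⊕ 11100101 = 00101100
01010001 ⊕ 00000101 = 01010100
11000001 ⊕ 11110000 = 00110001
00110100 ⊕ 00110101 = 00000001
01011000 ⊕ 11110101 = 10101101
11001011 ⊕ 01101101 = 10100110
11001001 ⊕ 11001011 = 00000010
10111001 ⊕ 11101000 = 01010001
11100111 ⊕ 00001100 = 11101011
01010100 ⊕ 01100000 = 00110100
01100101 ⊕ 10010011 = 11110110

25 d8 2c 54 31 01 ad a6 02 51 eb 34 f6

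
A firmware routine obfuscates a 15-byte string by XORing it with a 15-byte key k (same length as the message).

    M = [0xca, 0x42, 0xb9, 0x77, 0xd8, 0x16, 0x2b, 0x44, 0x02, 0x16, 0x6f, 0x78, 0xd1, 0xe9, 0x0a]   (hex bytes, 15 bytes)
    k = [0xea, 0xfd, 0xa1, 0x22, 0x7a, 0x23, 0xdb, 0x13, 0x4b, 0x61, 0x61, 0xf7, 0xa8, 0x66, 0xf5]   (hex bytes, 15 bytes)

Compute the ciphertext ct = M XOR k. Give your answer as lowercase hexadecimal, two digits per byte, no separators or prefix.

XOR is its own inverse, so applying the key byte-wise gives the result directly.
ca ^ ea = 20
42 ^ fd = bf
b9 ^ a1 = 18
77 ^ 22 = 55
d8 ^ 7a = a2
16 ^ 23 = 35
2b ^ db = f0
44 ^ 13 = 57
02 ^ 4b = 49
16 ^ 61 = 77
6f ^ 61 = 0e
78 ^ f7 = 8f
d1 ^ a8 = 79
e9 ^ 66 = 8f
0a ^ f5 = ff

20bf1855a235f05749770e8f798fff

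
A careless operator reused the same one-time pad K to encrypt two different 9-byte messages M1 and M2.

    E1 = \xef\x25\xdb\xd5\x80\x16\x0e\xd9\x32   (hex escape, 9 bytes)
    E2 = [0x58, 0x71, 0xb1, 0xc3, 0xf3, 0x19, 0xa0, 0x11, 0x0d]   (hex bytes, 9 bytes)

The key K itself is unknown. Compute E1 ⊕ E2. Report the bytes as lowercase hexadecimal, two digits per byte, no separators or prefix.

b7546a16730faec83f

E1 ⊕ E2 = (M1 ⊕ K) ⊕ (M2 ⊕ K) = M1 ⊕ M2 — the shared key cancels under XOR.
ef ⊕ 58 = b7
25 ⊕ 71 = 54
db ⊕ b1 = 6a
d5 ⊕ c3 = 16
80 ⊕ f3 = 73
16 ⊕ 19 = 0f
0e ⊕ a0 = ae
d9 ⊕ 11 = c8
32 ⊕ 0d = 3f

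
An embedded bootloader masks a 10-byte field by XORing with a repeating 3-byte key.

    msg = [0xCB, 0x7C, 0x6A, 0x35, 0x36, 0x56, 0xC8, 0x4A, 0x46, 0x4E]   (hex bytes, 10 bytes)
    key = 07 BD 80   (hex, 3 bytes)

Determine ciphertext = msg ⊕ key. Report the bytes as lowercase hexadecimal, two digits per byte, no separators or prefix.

The 3-byte key repeats, so the effective keystream is 07 bd 80 07 bd 80 07 bd 80 07.
byte 0: 11001011 ⊕ 00000111 = 11001100
byte 1: 01111100 ⊕ 10111101 = 11000001
byte 2: 01101010 ⊕ 10000000 = 11101010
byte 3: 00110101 ⊕ 00000111 = 00110010
byte 4: 00110110 ⊕ 10111101 = 10001011
byte 5: 01010110 ⊕ 10000000 = 11010110
byte 6: 11001000 ⊕ 00000111 = 11001111
byte 7: 01001010 ⊕ 10111101 = 11110111
byte 8: 01000110 ⊕ 10000000 = 11000110
byte 9: 01001110 ⊕ 00000111 = 01001001

ccc1ea328bd6cff7c649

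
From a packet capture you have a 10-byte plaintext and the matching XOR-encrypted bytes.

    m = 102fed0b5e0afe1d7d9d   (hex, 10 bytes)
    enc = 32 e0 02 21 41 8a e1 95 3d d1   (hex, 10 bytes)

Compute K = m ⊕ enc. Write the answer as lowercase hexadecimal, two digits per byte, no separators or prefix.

Since enc = m ⊕ K, XORing both sides with m gives K = m ⊕ enc.
byte 0: 10 ^ 32 = 22
byte 1: 2f ^ e0 = cf
byte 2: ed ^ 02 = ef
byte 3: 0b ^ 21 = 2a
byte 4: 5e ^ 41 = 1f
byte 5: 0a ^ 8a = 80
byte 6: fe ^ e1 = 1f
byte 7: 1d ^ 95 = 88
byte 8: 7d ^ 3d = 40
byte 9: 9d ^ d1 = 4c

22cfef2a1f801f88404c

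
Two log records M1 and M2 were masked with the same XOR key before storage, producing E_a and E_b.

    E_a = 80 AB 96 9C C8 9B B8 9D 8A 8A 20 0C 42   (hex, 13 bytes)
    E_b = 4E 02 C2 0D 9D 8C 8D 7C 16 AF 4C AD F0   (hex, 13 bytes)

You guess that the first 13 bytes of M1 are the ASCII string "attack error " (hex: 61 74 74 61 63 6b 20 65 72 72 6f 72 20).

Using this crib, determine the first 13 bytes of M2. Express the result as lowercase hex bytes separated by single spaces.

af dd 20 f0 36 7c 15 84 ee 57 03 d3 92

First, E_a ⊕ E_b = (M1 ⊕ K) ⊕ (M2 ⊕ K) = M1 ⊕ M2, so the key drops out. Then M2 = (M1 ⊕ M2) ⊕ M1 over the first 13 bytes.
byte 0: (80 xor 4e) xor 61 = ce xor 61 = af
byte 1: (ab xor 02) xor 74 = a9 xor 74 = dd
byte 2: (96 xor c2) xor 74 = 54 xor 74 = 20
byte 3: (9c xor 0d) xor 61 = 91 xor 61 = f0
byte 4: (c8 xor 9d) xor 63 = 55 xor 63 = 36
byte 5: (9b xor 8c) xor 6b = 17 xor 6b = 7c
byte 6: (b8 xor 8d) xor 20 = 35 xor 20 = 15
byte 7: (9d xor 7c) xor 65 = e1 xor 65 = 84
byte 8: (8a xor 16) xor 72 = 9c xor 72 = ee
byte 9: (8a xor af) xor 72 = 25 xor 72 = 57
byte 10: (20 xor 4c) xor 6f = 6c xor 6f = 03
byte 11: (0c xor ad) xor 72 = a1 xor 72 = d3
byte 12: (42 xor f0) xor 20 = b2 xor 20 = 92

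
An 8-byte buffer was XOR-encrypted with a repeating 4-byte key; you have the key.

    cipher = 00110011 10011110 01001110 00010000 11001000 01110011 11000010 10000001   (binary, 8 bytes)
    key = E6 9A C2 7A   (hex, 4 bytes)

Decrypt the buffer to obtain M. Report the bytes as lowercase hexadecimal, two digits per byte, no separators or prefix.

d5048c6a2ee900fb

The 4-byte key repeats, so the effective keystream is e6 9a c2 7a e6 9a c2 7a.
byte 0: 33 xor e6 = d5
byte 1: 9e xor 9a = 04
byte 2: 4e xor c2 = 8c
byte 3: 10 xor 7a = 6a
byte 4: c8 xor e6 = 2e
byte 5: 73 xor 9a = e9
byte 6: c2 xor c2 = 00
byte 7: 81 xor 7a = fb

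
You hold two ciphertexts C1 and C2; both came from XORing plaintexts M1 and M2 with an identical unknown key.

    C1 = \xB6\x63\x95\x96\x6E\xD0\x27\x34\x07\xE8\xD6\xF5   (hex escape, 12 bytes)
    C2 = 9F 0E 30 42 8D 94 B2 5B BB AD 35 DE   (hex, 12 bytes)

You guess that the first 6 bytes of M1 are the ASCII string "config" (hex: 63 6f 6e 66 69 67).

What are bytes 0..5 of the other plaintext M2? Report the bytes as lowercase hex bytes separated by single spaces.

First, C1 ⊕ C2 = (M1 ⊕ K) ⊕ (M2 ⊕ K) = M1 ⊕ M2, so the key drops out. Then M2 = (M1 ⊕ M2) ⊕ M1 over the first 6 bytes.
byte 0: (b6 ⊕ 9f) ⊕ 63 = 29 ⊕ 63 = 4a
byte 1: (63 ⊕ 0e) ⊕ 6f = 6d ⊕ 6f = 02
byte 2: (95 ⊕ 30) ⊕ 6e = a5 ⊕ 6e = cb
byte 3: (96 ⊕ 42) ⊕ 66 = d4 ⊕ 66 = b2
byte 4: (6e ⊕ 8d) ⊕ 69 = e3 ⊕ 69 = 8a
byte 5: (d0 ⊕ 94) ⊕ 67 = 44 ⊕ 67 = 23

4a 02 cb b2 8a 23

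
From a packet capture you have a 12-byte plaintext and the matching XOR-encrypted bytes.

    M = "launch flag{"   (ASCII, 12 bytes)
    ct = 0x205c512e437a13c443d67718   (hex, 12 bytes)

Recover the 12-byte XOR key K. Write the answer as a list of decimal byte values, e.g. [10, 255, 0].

Since ct = M ⊕ K, XORing both sides with M gives K = M ⊕ ct.
byte 0: 6c ^ 20 = 4c
byte 1: 61 ^ 5c = 3d
byte 2: 75 ^ 51 = 24
byte 3: 6e ^ 2e = 40
byte 4: 63 ^ 43 = 20
byte 5: 68 ^ 7a = 12
byte 6: 20 ^ 13 = 33
byte 7: 66 ^ c4 = a2
byte 8: 6c ^ 43 = 2f
byte 9: 61 ^ d6 = b7
byte 10: 67 ^ 77 = 10
byte 11: 7b ^ 18 = 63

[76, 61, 36, 64, 32, 18, 51, 162, 47, 183, 16, 99]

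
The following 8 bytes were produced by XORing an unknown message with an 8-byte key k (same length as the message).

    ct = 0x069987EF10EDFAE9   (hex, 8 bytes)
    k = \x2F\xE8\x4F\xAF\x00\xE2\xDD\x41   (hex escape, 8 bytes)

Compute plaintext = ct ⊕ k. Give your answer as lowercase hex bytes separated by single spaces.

XOR is its own inverse, so applying the key byte-wise gives the result directly.
byte 0: 06 ^ 2f = 29
byte 1: 99 ^ e8 = 71
byte 2: 87 ^ 4f = c8
byte 3: ef ^ af = 40
byte 4: 10 ^ 00 = 10
byte 5: ed ^ e2 = 0f
byte 6: fa ^ dd = 27
byte 7: e9 ^ 41 = a8

29 71 c8 40 10 0f 27 a8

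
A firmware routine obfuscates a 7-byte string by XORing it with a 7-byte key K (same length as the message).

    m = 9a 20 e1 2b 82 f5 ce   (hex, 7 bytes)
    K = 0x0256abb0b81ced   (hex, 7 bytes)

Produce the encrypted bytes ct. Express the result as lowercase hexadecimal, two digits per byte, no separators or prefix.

XOR is its own inverse, so applying the key byte-wise gives the result directly.
byte 0: 9a xor 02 = 98
byte 1: 20 xor 56 = 76
byte 2: e1 xor ab = 4a
byte 3: 2b xor b0 = 9b
byte 4: 82 xor b8 = 3a
byte 5: f5 xor 1c = e9
byte 6: ce xor ed = 23

98764a9b3ae923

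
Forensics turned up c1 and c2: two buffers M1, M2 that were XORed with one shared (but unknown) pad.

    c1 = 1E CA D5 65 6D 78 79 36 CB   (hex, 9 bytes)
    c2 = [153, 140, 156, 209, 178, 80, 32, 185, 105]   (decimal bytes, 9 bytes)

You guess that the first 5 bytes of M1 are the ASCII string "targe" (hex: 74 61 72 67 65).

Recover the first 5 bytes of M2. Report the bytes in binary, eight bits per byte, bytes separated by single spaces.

First, c1 ⊕ c2 = (M1 ⊕ K) ⊕ (M2 ⊕ K) = M1 ⊕ M2, so the key drops out. Then M2 = (M1 ⊕ M2) ⊕ M1 over the first 5 bytes.
byte 0: (1e xor 99) xor 74 = 87 xor 74 = f3
byte 1: (ca xor 8c) xor 61 = 46 xor 61 = 27
byte 2: (d5 xor 9c) xor 72 = 49 xor 72 = 3b
byte 3: (65 xor d1) xor 67 = b4 xor 67 = d3
byte 4: (6d xor b2) xor 65 = df xor 65 = ba

11110011 00100111 00111011 11010011 10111010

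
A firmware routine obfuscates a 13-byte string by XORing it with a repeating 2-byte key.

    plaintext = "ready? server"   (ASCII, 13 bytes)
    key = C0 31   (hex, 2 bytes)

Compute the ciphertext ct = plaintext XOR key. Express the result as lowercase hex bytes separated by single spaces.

The 2-byte key repeats, so the effective keystream is c0 31 c0 31 c0 31 c0 31 c0 31 c0 31 c0.
byte 0: 72 xor c0 = b2
byte 1: 65 xor 31 = 54
byte 2: 61 xor c0 = a1
byte 3: 64 xor 31 = 55
byte 4: 79 xor c0 = b9
byte 5: 3f xor 31 = 0e
byte 6: 20 xor c0 = e0
byte 7: 73 xor 31 = 42
byte 8: 65 xor c0 = a5
byte 9: 72 xor 31 = 43
byte 10: 76 xor c0 = b6
byte 11: 65 xor 31 = 54
byte 12: 72 xor c0 = b2

b2 54 a1 55 b9 0e e0 42 a5 43 b6 54 b2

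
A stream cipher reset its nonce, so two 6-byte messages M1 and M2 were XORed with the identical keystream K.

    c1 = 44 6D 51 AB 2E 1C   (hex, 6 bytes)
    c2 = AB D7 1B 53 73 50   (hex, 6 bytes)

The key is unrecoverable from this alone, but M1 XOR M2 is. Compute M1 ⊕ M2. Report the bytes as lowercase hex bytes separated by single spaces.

ef ba 4a f8 5d 4c

c1 ⊕ c2 = (M1 ⊕ K) ⊕ (M2 ⊕ K) = M1 ⊕ M2 — the shared key cancels under XOR.
01000100 ^ 10101011 = 11101111
01101101 ^ 11010111 = 10111010
01010001 ^ 00011011 = 01001010
10101011 ^ 01010011 = 11111000
00101110 ^ 01110011 = 01011101
00011100 ^ 01010000 = 01001100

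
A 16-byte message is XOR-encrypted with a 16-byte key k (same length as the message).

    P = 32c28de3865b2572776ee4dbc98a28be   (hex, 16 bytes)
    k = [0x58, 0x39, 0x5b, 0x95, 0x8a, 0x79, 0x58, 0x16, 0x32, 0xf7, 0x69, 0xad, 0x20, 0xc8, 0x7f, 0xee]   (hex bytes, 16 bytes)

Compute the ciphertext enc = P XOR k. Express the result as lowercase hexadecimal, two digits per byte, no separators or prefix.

6afbd6760c227d6445998d76e9425750

XOR is its own inverse, so applying the key byte-wise gives the result directly.
byte 0: 32 ⊕ 58 = 6a
byte 1: c2 ⊕ 39 = fb
byte 2: 8d ⊕ 5b = d6
byte 3: e3 ⊕ 95 = 76
byte 4: 86 ⊕ 8a = 0c
byte 5: 5b ⊕ 79 = 22
byte 6: 25 ⊕ 58 = 7d
byte 7: 72 ⊕ 16 = 64
byte 8: 77 ⊕ 32 = 45
byte 9: 6e ⊕ f7 = 99
byte 10: e4 ⊕ 69 = 8d
byte 11: db ⊕ ad = 76
byte 12: c9 ⊕ 20 = e9
byte 13: 8a ⊕ c8 = 42
byte 14: 28 ⊕ 7f = 57
byte 15: be ⊕ ee = 50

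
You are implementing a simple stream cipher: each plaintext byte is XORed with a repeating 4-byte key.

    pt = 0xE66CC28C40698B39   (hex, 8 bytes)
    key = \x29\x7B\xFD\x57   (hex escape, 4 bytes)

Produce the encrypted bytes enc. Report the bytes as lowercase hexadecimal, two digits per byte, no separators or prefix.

cf173fdb6912766e

The 4-byte key repeats, so the effective keystream is 29 7b fd 57 29 7b fd 57.
byte 0: 11100110 ^ 00101001 = 11001111
byte 1: 01101100 ^ 01111011 = 00010111
byte 2: 11000010 ^ 11111101 = 00111111
byte 3: 10001100 ^ 01010111 = 11011011
byte 4: 01000000 ^ 00101001 = 01101001
byte 5: 01101001 ^ 01111011 = 00010010
byte 6: 10001011 ^ 11111101 = 01110110
byte 7: 00111001 ^ 01010111 = 01101110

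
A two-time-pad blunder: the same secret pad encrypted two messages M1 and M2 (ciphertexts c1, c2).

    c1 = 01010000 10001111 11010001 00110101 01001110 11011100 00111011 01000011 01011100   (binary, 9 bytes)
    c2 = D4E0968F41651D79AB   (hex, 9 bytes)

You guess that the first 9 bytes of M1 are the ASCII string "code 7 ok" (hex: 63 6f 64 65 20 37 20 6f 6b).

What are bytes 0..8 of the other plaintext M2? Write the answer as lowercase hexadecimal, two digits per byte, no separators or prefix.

e70023df2f8e06559c

First, c1 ⊕ c2 = (M1 ⊕ K) ⊕ (M2 ⊕ K) = M1 ⊕ M2, so the key drops out. Then M2 = (M1 ⊕ M2) ⊕ M1 over the first 9 bytes.
byte 0: (50 ⊕ d4) ⊕ 63 = 84 ⊕ 63 = e7
byte 1: (8f ⊕ e0) ⊕ 6f = 6f ⊕ 6f = 00
byte 2: (d1 ⊕ 96) ⊕ 64 = 47 ⊕ 64 = 23
byte 3: (35 ⊕ 8f) ⊕ 65 = ba ⊕ 65 = df
byte 4: (4e ⊕ 41) ⊕ 20 = 0f ⊕ 20 = 2f
byte 5: (dc ⊕ 65) ⊕ 37 = b9 ⊕ 37 = 8e
byte 6: (3b ⊕ 1d) ⊕ 20 = 26 ⊕ 20 = 06
byte 7: (43 ⊕ 79) ⊕ 6f = 3a ⊕ 6f = 55
byte 8: (5c ⊕ ab) ⊕ 6b = f7 ⊕ 6b = 9c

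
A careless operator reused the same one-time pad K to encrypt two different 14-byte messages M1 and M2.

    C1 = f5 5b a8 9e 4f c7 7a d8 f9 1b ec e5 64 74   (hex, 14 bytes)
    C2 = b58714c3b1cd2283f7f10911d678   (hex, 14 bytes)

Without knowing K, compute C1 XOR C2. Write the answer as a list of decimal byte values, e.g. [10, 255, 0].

C1 ⊕ C2 = (M1 ⊕ K) ⊕ (M2 ⊕ K) = M1 ⊕ M2 — the shared key cancels under XOR.
byte 0: 245 XOR 181 =  64
byte 1:  91 XOR 135 = 220
byte 2: 168 XOR  20 = 188
byte 3: 158 XOR 195 =  93
byte 4:  79 XOR 177 = 254
byte 5: 199 XOR 205 =  10
byte 6: 122 XOR  34 =  88
byte 7: 216 XOR 131 =  91
byte 8: 249 XOR 247 =  14
byte 9:  27 XOR 241 = 234
byte 10: 236 XOR   9 = 229
byte 11: 229 XOR  17 = 244
byte 12: 100 XOR 214 = 178
byte 13: 116 XOR 120 =  12

[64, 220, 188, 93, 254, 10, 88, 91, 14, 234, 229, 244, 178, 12]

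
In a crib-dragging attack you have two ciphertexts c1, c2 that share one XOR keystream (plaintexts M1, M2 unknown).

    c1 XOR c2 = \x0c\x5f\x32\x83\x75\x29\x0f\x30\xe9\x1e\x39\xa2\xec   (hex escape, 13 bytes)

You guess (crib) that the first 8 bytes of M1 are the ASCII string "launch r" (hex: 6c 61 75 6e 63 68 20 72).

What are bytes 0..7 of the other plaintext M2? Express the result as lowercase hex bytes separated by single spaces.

60 3e 47 ed 16 41 2f 42

Since c1 ⊕ c2 = M1 ⊕ M2, XORing with the guessed M1 bytes yields the corresponding M2 bytes: M2 = (c1 ⊕ c2) ⊕ M1.
0c xor 6c = 60
5f xor 61 = 3e
32 xor 75 = 47
83 xor 6e = ed
75 xor 63 = 16
29 xor 68 = 41
0f xor 20 = 2f
30 xor 72 = 42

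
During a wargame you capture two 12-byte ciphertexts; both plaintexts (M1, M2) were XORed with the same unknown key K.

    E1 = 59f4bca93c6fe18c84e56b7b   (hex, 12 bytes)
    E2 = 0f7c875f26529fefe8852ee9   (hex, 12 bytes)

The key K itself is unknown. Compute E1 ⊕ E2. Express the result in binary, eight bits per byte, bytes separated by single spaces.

E1 ⊕ E2 = (M1 ⊕ K) ⊕ (M2 ⊕ K) = M1 ⊕ M2 — the shared key cancels under XOR.
01011001 ⊕ 00001111 = 01010110
11110100 ⊕ 01111100 = 10001000
10111100 ⊕ 10000111 = 00111011
10101001 ⊕ 01011111 = 11110110
00111100 ⊕ 00100110 = 00011010
01101111 ⊕ 01010010 = 00111101
11100001 ⊕ 10011111 = 01111110
10001100 ⊕ 11101111 = 01100011
10000100 ⊕ 11101000 = 01101100
11100101 ⊕ 10000101 = 01100000
01101011 ⊕ 00101110 = 01000101
01111011 ⊕ 11101001 = 10010010

01010110 10001000 00111011 11110110 00011010 00111101 01111110 01100011 01101100 01100000 01000101 10010010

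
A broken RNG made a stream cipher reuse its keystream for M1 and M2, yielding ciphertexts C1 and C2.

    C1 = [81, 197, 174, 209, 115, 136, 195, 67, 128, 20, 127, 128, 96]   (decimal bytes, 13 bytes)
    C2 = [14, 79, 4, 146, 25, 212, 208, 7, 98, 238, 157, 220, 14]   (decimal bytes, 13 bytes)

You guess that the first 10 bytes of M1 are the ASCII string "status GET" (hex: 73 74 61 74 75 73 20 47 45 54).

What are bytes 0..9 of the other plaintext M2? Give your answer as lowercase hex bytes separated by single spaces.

First, C1 ⊕ C2 = (M1 ⊕ K) ⊕ (M2 ⊕ K) = M1 ⊕ M2, so the key drops out. Then M2 = (M1 ⊕ M2) ⊕ M1 over the first 10 bytes.
byte 0: (51 XOR 0e) XOR 73 = 5f XOR 73 = 2c
byte 1: (c5 XOR 4f) XOR 74 = 8a XOR 74 = fe
byte 2: (ae XOR 04) XOR 61 = aa XOR 61 = cb
byte 3: (d1 XOR 92) XOR 74 = 43 XOR 74 = 37
byte 4: (73 XOR 19) XOR 75 = 6a XOR 75 = 1f
byte 5: (88 XOR d4) XOR 73 = 5c XOR 73 = 2f
byte 6: (c3 XOR d0) XOR 20 = 13 XOR 20 = 33
byte 7: (43 XOR 07) XOR 47 = 44 XOR 47 = 03
byte 8: (80 XOR 62) XOR 45 = e2 XOR 45 = a7
byte 9: (14 XOR ee) XOR 54 = fa XOR 54 = ae

2c fe cb 37 1f 2f 33 03 a7 ae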